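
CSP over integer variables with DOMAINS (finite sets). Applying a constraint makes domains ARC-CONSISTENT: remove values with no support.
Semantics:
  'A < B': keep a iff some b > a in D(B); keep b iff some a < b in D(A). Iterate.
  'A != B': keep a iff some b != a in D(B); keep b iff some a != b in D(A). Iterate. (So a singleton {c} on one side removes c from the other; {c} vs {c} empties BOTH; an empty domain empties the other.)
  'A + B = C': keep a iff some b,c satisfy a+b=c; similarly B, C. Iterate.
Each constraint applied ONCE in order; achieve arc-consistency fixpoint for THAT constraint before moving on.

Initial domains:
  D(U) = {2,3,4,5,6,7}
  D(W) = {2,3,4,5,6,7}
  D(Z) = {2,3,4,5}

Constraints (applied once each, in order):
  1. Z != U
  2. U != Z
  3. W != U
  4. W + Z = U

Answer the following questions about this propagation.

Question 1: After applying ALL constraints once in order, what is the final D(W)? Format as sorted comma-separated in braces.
Constraint 1 (Z != U) on D(Z)={2,3,4,5} D(U)={2,3,4,5,6,7}: no change
Constraint 2 (U != Z) on D(U)={2,3,4,5,6,7} D(Z)={2,3,4,5}: no change
Constraint 3 (W != U) on D(W)={2,3,4,5,6,7} D(U)={2,3,4,5,6,7}: no change
Constraint 4 (W + Z = U) on D(W)={2,3,4,5,6,7} D(Z)={2,3,4,5} D(U)={2,3,4,5,6,7}: W {2,3,4,5,6,7}->{2,3,4,5}; U {2,3,4,5,6,7}->{4,5,6,7}
So after all 4 constraints: D(W) = {2,3,4,5}

Answer: {2,3,4,5}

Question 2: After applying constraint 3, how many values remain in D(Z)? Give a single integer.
Answer: 4

Derivation:
Constraint 1 (Z != U) on D(Z)={2,3,4,5} D(U)={2,3,4,5,6,7}: no change
Constraint 2 (U != Z) on D(U)={2,3,4,5,6,7} D(Z)={2,3,4,5}: no change
Constraint 3 (W != U) on D(W)={2,3,4,5,6,7} D(U)={2,3,4,5,6,7}: no change
So after constraint 3: D(Z)={2,3,4,5}, size = 4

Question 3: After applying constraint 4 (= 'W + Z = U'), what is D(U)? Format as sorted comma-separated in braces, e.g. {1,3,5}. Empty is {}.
Constraint 1 (Z != U) on D(Z)={2,3,4,5} D(U)={2,3,4,5,6,7}: no change
Constraint 2 (U != Z) on D(U)={2,3,4,5,6,7} D(Z)={2,3,4,5}: no change
Constraint 3 (W != U) on D(W)={2,3,4,5,6,7} D(U)={2,3,4,5,6,7}: no change
Constraint 4 (W + Z = U) on D(W)={2,3,4,5,6,7} D(Z)={2,3,4,5} D(U)={2,3,4,5,6,7}: W {2,3,4,5,6,7}->{2,3,4,5}; U {2,3,4,5,6,7}->{4,5,6,7}
So after constraint 4: D(U) = {4,5,6,7}

Answer: {4,5,6,7}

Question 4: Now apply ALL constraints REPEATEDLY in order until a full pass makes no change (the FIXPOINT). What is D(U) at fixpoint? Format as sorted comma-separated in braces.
Answer: {4,5,6,7}

Derivation:
pass 0 (initial): D(U)={2,3,4,5,6,7}
pass 1: U {2,3,4,5,6,7}->{4,5,6,7}; W {2,3,4,5,6,7}->{2,3,4,5}
pass 2: no change
Fixpoint after 2 passes: D(U) = {4,5,6,7}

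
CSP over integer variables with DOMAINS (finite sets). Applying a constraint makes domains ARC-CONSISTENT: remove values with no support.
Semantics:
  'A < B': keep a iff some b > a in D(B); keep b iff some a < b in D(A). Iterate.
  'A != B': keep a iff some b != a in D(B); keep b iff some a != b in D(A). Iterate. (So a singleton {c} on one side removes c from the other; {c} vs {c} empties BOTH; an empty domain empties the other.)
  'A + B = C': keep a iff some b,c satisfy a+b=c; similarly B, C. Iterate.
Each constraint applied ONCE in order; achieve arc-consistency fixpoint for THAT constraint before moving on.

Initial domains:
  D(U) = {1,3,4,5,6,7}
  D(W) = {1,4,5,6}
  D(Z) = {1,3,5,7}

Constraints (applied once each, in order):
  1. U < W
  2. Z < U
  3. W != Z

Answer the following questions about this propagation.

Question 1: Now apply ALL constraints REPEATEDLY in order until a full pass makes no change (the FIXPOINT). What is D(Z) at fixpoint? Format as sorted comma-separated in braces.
Answer: {1,3}

Derivation:
pass 0 (initial): D(Z)={1,3,5,7}
pass 1: U {1,3,4,5,6,7}->{3,4,5}; W {1,4,5,6}->{4,5,6}; Z {1,3,5,7}->{1,3}
pass 2: no change
Fixpoint after 2 passes: D(Z) = {1,3}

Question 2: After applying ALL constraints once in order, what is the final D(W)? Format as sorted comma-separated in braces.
Constraint 1 (U < W) on D(U)={1,3,4,5,6,7} D(W)={1,4,5,6}: U {1,3,4,5,6,7}->{1,3,4,5}; W {1,4,5,6}->{4,5,6}
Constraint 2 (Z < U) on D(Z)={1,3,5,7} D(U)={1,3,4,5}: Z {1,3,5,7}->{1,3}; U {1,3,4,5}->{3,4,5}
Constraint 3 (W != Z) on D(W)={4,5,6} D(Z)={1,3}: no change
So after all 3 constraints: D(W) = {4,5,6}

Answer: {4,5,6}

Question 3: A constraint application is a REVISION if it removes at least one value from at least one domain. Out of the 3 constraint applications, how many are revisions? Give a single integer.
Constraint 1 (U < W) on D(U)={1,3,4,5,6,7} D(W)={1,4,5,6}: U {1,3,4,5,6,7}->{1,3,4,5}; W {1,4,5,6}->{4,5,6} => REVISION
Constraint 2 (Z < U) on D(Z)={1,3,5,7} D(U)={1,3,4,5}: Z {1,3,5,7}->{1,3}; U {1,3,4,5}->{3,4,5} => REVISION
Constraint 3 (W != Z) on D(W)={4,5,6} D(Z)={1,3}: no change => not a revision
Total revisions = 2

Answer: 2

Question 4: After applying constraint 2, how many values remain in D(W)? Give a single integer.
Answer: 3

Derivation:
Constraint 1 (U < W) on D(U)={1,3,4,5,6,7} D(W)={1,4,5,6}: U {1,3,4,5,6,7}->{1,3,4,5}; W {1,4,5,6}->{4,5,6}
Constraint 2 (Z < U) on D(Z)={1,3,5,7} D(U)={1,3,4,5}: Z {1,3,5,7}->{1,3}; U {1,3,4,5}->{3,4,5}
So after constraint 2: D(W)={4,5,6}, size = 3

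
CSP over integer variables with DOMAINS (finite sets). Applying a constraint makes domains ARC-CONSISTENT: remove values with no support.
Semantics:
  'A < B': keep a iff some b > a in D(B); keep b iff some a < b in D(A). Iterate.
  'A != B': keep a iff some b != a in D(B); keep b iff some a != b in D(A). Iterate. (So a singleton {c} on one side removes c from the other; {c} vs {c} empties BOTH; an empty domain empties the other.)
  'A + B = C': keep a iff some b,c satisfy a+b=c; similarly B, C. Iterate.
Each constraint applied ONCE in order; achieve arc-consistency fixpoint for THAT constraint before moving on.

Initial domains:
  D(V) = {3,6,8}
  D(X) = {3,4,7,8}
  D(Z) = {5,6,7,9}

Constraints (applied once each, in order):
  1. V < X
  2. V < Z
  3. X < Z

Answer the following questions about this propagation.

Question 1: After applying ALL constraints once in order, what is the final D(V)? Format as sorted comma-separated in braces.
Answer: {3,6}

Derivation:
Constraint 1 (V < X) on D(V)={3,6,8} D(X)={3,4,7,8}: V {3,6,8}->{3,6}; X {3,4,7,8}->{4,7,8}
Constraint 2 (V < Z) on D(V)={3,6} D(Z)={5,6,7,9}: no change
Constraint 3 (X < Z) on D(X)={4,7,8} D(Z)={5,6,7,9}: no change
So after all 3 constraints: D(V) = {3,6}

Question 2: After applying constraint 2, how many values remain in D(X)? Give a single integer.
Constraint 1 (V < X) on D(V)={3,6,8} D(X)={3,4,7,8}: V {3,6,8}->{3,6}; X {3,4,7,8}->{4,7,8}
Constraint 2 (V < Z) on D(V)={3,6} D(Z)={5,6,7,9}: no change
So after constraint 2: D(X)={4,7,8}, size = 3

Answer: 3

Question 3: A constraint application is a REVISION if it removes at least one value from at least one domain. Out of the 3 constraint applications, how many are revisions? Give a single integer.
Answer: 1

Derivation:
Constraint 1 (V < X) on D(V)={3,6,8} D(X)={3,4,7,8}: V {3,6,8}->{3,6}; X {3,4,7,8}->{4,7,8} => REVISION
Constraint 2 (V < Z) on D(V)={3,6} D(Z)={5,6,7,9}: no change => not a revision
Constraint 3 (X < Z) on D(X)={4,7,8} D(Z)={5,6,7,9}: no change => not a revision
Total revisions = 1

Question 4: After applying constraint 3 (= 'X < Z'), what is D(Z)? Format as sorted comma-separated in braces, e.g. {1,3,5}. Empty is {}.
Constraint 1 (V < X) on D(V)={3,6,8} D(X)={3,4,7,8}: V {3,6,8}->{3,6}; X {3,4,7,8}->{4,7,8}
Constraint 2 (V < Z) on D(V)={3,6} D(Z)={5,6,7,9}: no change
Constraint 3 (X < Z) on D(X)={4,7,8} D(Z)={5,6,7,9}: no change
So after constraint 3: D(Z) = {5,6,7,9}

Answer: {5,6,7,9}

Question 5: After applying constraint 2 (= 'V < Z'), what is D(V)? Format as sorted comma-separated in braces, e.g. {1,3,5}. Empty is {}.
Constraint 1 (V < X) on D(V)={3,6,8} D(X)={3,4,7,8}: V {3,6,8}->{3,6}; X {3,4,7,8}->{4,7,8}
Constraint 2 (V < Z) on D(V)={3,6} D(Z)={5,6,7,9}: no change
So after constraint 2: D(V) = {3,6}

Answer: {3,6}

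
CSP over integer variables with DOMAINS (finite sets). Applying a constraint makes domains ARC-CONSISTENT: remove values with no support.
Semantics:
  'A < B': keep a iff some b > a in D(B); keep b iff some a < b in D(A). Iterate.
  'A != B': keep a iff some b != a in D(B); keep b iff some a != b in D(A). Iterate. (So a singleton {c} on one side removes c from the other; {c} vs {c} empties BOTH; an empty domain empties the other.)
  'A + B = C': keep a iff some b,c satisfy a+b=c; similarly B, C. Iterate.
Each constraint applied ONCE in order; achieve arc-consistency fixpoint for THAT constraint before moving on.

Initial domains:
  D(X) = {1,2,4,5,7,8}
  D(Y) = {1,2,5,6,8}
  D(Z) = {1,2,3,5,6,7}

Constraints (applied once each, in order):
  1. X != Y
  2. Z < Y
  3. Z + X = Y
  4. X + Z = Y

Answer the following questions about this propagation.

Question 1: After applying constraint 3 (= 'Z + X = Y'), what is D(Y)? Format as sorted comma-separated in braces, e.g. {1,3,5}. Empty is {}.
Answer: {2,5,6,8}

Derivation:
Constraint 1 (X != Y) on D(X)={1,2,4,5,7,8} D(Y)={1,2,5,6,8}: no change
Constraint 2 (Z < Y) on D(Z)={1,2,3,5,6,7} D(Y)={1,2,5,6,8}: Y {1,2,5,6,8}->{2,5,6,8}
Constraint 3 (Z + X = Y) on D(Z)={1,2,3,5,6,7} D(X)={1,2,4,5,7,8} D(Y)={2,5,6,8}: X {1,2,4,5,7,8}->{1,2,4,5,7}
So after constraint 3: D(Y) = {2,5,6,8}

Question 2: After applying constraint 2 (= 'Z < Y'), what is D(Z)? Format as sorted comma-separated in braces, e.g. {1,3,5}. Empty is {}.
Constraint 1 (X != Y) on D(X)={1,2,4,5,7,8} D(Y)={1,2,5,6,8}: no change
Constraint 2 (Z < Y) on D(Z)={1,2,3,5,6,7} D(Y)={1,2,5,6,8}: Y {1,2,5,6,8}->{2,5,6,8}
So after constraint 2: D(Z) = {1,2,3,5,6,7}

Answer: {1,2,3,5,6,7}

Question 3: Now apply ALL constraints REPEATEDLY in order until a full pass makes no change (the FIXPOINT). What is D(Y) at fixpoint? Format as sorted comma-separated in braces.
Answer: {2,5,6,8}

Derivation:
pass 0 (initial): D(Y)={1,2,5,6,8}
pass 1: X {1,2,4,5,7,8}->{1,2,4,5,7}; Y {1,2,5,6,8}->{2,5,6,8}
pass 2: no change
Fixpoint after 2 passes: D(Y) = {2,5,6,8}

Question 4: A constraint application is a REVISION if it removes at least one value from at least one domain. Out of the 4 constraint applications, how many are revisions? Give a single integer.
Answer: 2

Derivation:
Constraint 1 (X != Y) on D(X)={1,2,4,5,7,8} D(Y)={1,2,5,6,8}: no change => not a revision
Constraint 2 (Z < Y) on D(Z)={1,2,3,5,6,7} D(Y)={1,2,5,6,8}: Y {1,2,5,6,8}->{2,5,6,8} => REVISION
Constraint 3 (Z + X = Y) on D(Z)={1,2,3,5,6,7} D(X)={1,2,4,5,7,8} D(Y)={2,5,6,8}: X {1,2,4,5,7,8}->{1,2,4,5,7} => REVISION
Constraint 4 (X + Z = Y) on D(X)={1,2,4,5,7} D(Z)={1,2,3,5,6,7} D(Y)={2,5,6,8}: no change => not a revision
Total revisions = 2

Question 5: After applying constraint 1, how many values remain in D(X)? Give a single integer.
Constraint 1 (X != Y) on D(X)={1,2,4,5,7,8} D(Y)={1,2,5,6,8}: no change
So after constraint 1: D(X)={1,2,4,5,7,8}, size = 6

Answer: 6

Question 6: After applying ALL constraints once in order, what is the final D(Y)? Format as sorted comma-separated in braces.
Constraint 1 (X != Y) on D(X)={1,2,4,5,7,8} D(Y)={1,2,5,6,8}: no change
Constraint 2 (Z < Y) on D(Z)={1,2,3,5,6,7} D(Y)={1,2,5,6,8}: Y {1,2,5,6,8}->{2,5,6,8}
Constraint 3 (Z + X = Y) on D(Z)={1,2,3,5,6,7} D(X)={1,2,4,5,7,8} D(Y)={2,5,6,8}: X {1,2,4,5,7,8}->{1,2,4,5,7}
Constraint 4 (X + Z = Y) on D(X)={1,2,4,5,7} D(Z)={1,2,3,5,6,7} D(Y)={2,5,6,8}: no change
So after all 4 constraints: D(Y) = {2,5,6,8}

Answer: {2,5,6,8}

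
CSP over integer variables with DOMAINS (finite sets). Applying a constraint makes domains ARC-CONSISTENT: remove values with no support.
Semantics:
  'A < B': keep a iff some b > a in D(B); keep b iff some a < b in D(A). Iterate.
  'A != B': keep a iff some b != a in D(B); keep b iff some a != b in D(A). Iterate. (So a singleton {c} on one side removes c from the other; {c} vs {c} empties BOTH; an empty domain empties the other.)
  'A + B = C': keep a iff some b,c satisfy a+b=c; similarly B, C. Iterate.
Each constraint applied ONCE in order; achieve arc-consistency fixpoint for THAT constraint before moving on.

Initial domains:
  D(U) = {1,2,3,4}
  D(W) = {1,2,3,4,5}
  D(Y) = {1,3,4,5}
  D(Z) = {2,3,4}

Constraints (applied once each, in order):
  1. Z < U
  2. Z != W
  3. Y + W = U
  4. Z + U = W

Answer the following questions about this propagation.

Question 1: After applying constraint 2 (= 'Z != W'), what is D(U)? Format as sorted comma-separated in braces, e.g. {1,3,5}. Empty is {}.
Constraint 1 (Z < U) on D(Z)={2,3,4} D(U)={1,2,3,4}: Z {2,3,4}->{2,3}; U {1,2,3,4}->{3,4}
Constraint 2 (Z != W) on D(Z)={2,3} D(W)={1,2,3,4,5}: no change
So after constraint 2: D(U) = {3,4}

Answer: {3,4}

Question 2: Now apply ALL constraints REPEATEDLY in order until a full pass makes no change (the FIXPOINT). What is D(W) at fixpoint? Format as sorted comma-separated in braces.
pass 0 (initial): D(W)={1,2,3,4,5}
pass 1: U {1,2,3,4}->{}; W {1,2,3,4,5}->{}; Y {1,3,4,5}->{1,3}; Z {2,3,4}->{}
pass 2: Y {1,3}->{}
pass 3: no change
Fixpoint after 3 passes: D(W) = {}

Answer: {}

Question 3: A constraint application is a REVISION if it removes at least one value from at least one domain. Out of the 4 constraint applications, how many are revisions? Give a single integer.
Answer: 3

Derivation:
Constraint 1 (Z < U) on D(Z)={2,3,4} D(U)={1,2,3,4}: Z {2,3,4}->{2,3}; U {1,2,3,4}->{3,4} => REVISION
Constraint 2 (Z != W) on D(Z)={2,3} D(W)={1,2,3,4,5}: no change => not a revision
Constraint 3 (Y + W = U) on D(Y)={1,3,4,5} D(W)={1,2,3,4,5} D(U)={3,4}: Y {1,3,4,5}->{1,3}; W {1,2,3,4,5}->{1,2,3} => REVISION
Constraint 4 (Z + U = W) on D(Z)={2,3} D(U)={3,4} D(W)={1,2,3}: Z {2,3}->{}; U {3,4}->{}; W {1,2,3}->{} => REVISION
Total revisions = 3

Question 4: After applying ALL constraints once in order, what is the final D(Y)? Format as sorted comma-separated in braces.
Constraint 1 (Z < U) on D(Z)={2,3,4} D(U)={1,2,3,4}: Z {2,3,4}->{2,3}; U {1,2,3,4}->{3,4}
Constraint 2 (Z != W) on D(Z)={2,3} D(W)={1,2,3,4,5}: no change
Constraint 3 (Y + W = U) on D(Y)={1,3,4,5} D(W)={1,2,3,4,5} D(U)={3,4}: Y {1,3,4,5}->{1,3}; W {1,2,3,4,5}->{1,2,3}
Constraint 4 (Z + U = W) on D(Z)={2,3} D(U)={3,4} D(W)={1,2,3}: Z {2,3}->{}; U {3,4}->{}; W {1,2,3}->{}
So after all 4 constraints: D(Y) = {1,3}

Answer: {1,3}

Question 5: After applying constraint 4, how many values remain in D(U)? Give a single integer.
Constraint 1 (Z < U) on D(Z)={2,3,4} D(U)={1,2,3,4}: Z {2,3,4}->{2,3}; U {1,2,3,4}->{3,4}
Constraint 2 (Z != W) on D(Z)={2,3} D(W)={1,2,3,4,5}: no change
Constraint 3 (Y + W = U) on D(Y)={1,3,4,5} D(W)={1,2,3,4,5} D(U)={3,4}: Y {1,3,4,5}->{1,3}; W {1,2,3,4,5}->{1,2,3}
Constraint 4 (Z + U = W) on D(Z)={2,3} D(U)={3,4} D(W)={1,2,3}: Z {2,3}->{}; U {3,4}->{}; W {1,2,3}->{}
So after constraint 4: D(U)={}, size = 0

Answer: 0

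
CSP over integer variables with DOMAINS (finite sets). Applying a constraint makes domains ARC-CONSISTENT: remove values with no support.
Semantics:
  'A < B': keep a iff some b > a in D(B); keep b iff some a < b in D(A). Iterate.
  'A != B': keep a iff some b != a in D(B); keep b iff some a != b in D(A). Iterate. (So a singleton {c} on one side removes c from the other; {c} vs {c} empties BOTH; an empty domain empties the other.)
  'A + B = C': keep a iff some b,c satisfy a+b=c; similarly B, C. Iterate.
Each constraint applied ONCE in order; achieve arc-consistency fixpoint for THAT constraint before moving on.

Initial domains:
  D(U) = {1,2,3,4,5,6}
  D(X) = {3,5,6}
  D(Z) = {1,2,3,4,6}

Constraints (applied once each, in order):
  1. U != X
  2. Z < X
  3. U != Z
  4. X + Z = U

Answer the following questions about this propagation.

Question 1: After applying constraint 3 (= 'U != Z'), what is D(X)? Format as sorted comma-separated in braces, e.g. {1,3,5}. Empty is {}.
Answer: {3,5,6}

Derivation:
Constraint 1 (U != X) on D(U)={1,2,3,4,5,6} D(X)={3,5,6}: no change
Constraint 2 (Z < X) on D(Z)={1,2,3,4,6} D(X)={3,5,6}: Z {1,2,3,4,6}->{1,2,3,4}
Constraint 3 (U != Z) on D(U)={1,2,3,4,5,6} D(Z)={1,2,3,4}: no change
So after constraint 3: D(X) = {3,5,6}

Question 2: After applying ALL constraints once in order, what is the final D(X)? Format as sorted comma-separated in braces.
Constraint 1 (U != X) on D(U)={1,2,3,4,5,6} D(X)={3,5,6}: no change
Constraint 2 (Z < X) on D(Z)={1,2,3,4,6} D(X)={3,5,6}: Z {1,2,3,4,6}->{1,2,3,4}
Constraint 3 (U != Z) on D(U)={1,2,3,4,5,6} D(Z)={1,2,3,4}: no change
Constraint 4 (X + Z = U) on D(X)={3,5,6} D(Z)={1,2,3,4} D(U)={1,2,3,4,5,6}: X {3,5,6}->{3,5}; Z {1,2,3,4}->{1,2,3}; U {1,2,3,4,5,6}->{4,5,6}
So after all 4 constraints: D(X) = {3,5}

Answer: {3,5}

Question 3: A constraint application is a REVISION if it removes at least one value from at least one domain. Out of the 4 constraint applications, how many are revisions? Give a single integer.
Answer: 2

Derivation:
Constraint 1 (U != X) on D(U)={1,2,3,4,5,6} D(X)={3,5,6}: no change => not a revision
Constraint 2 (Z < X) on D(Z)={1,2,3,4,6} D(X)={3,5,6}: Z {1,2,3,4,6}->{1,2,3,4} => REVISION
Constraint 3 (U != Z) on D(U)={1,2,3,4,5,6} D(Z)={1,2,3,4}: no change => not a revision
Constraint 4 (X + Z = U) on D(X)={3,5,6} D(Z)={1,2,3,4} D(U)={1,2,3,4,5,6}: X {3,5,6}->{3,5}; Z {1,2,3,4}->{1,2,3}; U {1,2,3,4,5,6}->{4,5,6} => REVISION
Total revisions = 2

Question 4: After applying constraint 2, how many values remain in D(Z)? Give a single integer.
Answer: 4

Derivation:
Constraint 1 (U != X) on D(U)={1,2,3,4,5,6} D(X)={3,5,6}: no change
Constraint 2 (Z < X) on D(Z)={1,2,3,4,6} D(X)={3,5,6}: Z {1,2,3,4,6}->{1,2,3,4}
So after constraint 2: D(Z)={1,2,3,4}, size = 4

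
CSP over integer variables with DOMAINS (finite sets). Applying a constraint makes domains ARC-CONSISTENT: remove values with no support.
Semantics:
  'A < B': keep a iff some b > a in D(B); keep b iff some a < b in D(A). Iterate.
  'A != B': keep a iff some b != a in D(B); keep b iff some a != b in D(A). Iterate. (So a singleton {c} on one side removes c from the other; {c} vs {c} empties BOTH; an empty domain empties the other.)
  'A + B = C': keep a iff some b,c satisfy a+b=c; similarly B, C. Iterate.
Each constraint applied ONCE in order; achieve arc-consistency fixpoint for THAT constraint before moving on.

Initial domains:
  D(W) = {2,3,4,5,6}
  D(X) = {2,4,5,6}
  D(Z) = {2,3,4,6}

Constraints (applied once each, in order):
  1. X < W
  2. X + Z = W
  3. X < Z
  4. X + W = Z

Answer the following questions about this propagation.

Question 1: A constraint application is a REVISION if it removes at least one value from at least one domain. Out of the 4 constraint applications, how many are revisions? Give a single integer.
Constraint 1 (X < W) on D(X)={2,4,5,6} D(W)={2,3,4,5,6}: X {2,4,5,6}->{2,4,5}; W {2,3,4,5,6}->{3,4,5,6} => REVISION
Constraint 2 (X + Z = W) on D(X)={2,4,5} D(Z)={2,3,4,6} D(W)={3,4,5,6}: X {2,4,5}->{2,4}; Z {2,3,4,6}->{2,3,4}; W {3,4,5,6}->{4,5,6} => REVISION
Constraint 3 (X < Z) on D(X)={2,4} D(Z)={2,3,4}: X {2,4}->{2}; Z {2,3,4}->{3,4} => REVISION
Constraint 4 (X + W = Z) on D(X)={2} D(W)={4,5,6} D(Z)={3,4}: X {2}->{}; W {4,5,6}->{}; Z {3,4}->{} => REVISION
Total revisions = 4

Answer: 4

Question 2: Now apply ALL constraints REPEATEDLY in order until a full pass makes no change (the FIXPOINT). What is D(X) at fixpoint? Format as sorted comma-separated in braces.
pass 0 (initial): D(X)={2,4,5,6}
pass 1: W {2,3,4,5,6}->{}; X {2,4,5,6}->{}; Z {2,3,4,6}->{}
pass 2: no change
Fixpoint after 2 passes: D(X) = {}

Answer: {}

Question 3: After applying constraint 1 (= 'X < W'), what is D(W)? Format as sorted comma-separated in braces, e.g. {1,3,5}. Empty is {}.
Constraint 1 (X < W) on D(X)={2,4,5,6} D(W)={2,3,4,5,6}: X {2,4,5,6}->{2,4,5}; W {2,3,4,5,6}->{3,4,5,6}
So after constraint 1: D(W) = {3,4,5,6}

Answer: {3,4,5,6}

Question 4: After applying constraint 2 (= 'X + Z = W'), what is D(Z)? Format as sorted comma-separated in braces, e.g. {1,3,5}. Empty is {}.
Answer: {2,3,4}

Derivation:
Constraint 1 (X < W) on D(X)={2,4,5,6} D(W)={2,3,4,5,6}: X {2,4,5,6}->{2,4,5}; W {2,3,4,5,6}->{3,4,5,6}
Constraint 2 (X + Z = W) on D(X)={2,4,5} D(Z)={2,3,4,6} D(W)={3,4,5,6}: X {2,4,5}->{2,4}; Z {2,3,4,6}->{2,3,4}; W {3,4,5,6}->{4,5,6}
So after constraint 2: D(Z) = {2,3,4}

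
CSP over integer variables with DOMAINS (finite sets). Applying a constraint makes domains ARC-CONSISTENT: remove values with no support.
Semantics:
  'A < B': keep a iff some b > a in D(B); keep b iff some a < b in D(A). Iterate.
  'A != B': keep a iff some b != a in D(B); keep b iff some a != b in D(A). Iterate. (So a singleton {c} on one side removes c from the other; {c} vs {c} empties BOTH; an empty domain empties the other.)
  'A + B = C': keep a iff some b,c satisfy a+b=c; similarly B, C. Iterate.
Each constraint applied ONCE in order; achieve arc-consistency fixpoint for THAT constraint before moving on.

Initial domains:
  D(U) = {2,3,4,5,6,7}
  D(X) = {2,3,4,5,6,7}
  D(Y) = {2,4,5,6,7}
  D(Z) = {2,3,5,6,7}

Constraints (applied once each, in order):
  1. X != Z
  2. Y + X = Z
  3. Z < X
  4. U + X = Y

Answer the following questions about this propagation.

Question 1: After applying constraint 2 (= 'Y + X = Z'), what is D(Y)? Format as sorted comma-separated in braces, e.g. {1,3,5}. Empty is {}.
Answer: {2,4,5}

Derivation:
Constraint 1 (X != Z) on D(X)={2,3,4,5,6,7} D(Z)={2,3,5,6,7}: no change
Constraint 2 (Y + X = Z) on D(Y)={2,4,5,6,7} D(X)={2,3,4,5,6,7} D(Z)={2,3,5,6,7}: Y {2,4,5,6,7}->{2,4,5}; X {2,3,4,5,6,7}->{2,3,4,5}; Z {2,3,5,6,7}->{5,6,7}
So after constraint 2: D(Y) = {2,4,5}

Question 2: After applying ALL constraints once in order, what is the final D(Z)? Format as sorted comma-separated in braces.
Answer: {}

Derivation:
Constraint 1 (X != Z) on D(X)={2,3,4,5,6,7} D(Z)={2,3,5,6,7}: no change
Constraint 2 (Y + X = Z) on D(Y)={2,4,5,6,7} D(X)={2,3,4,5,6,7} D(Z)={2,3,5,6,7}: Y {2,4,5,6,7}->{2,4,5}; X {2,3,4,5,6,7}->{2,3,4,5}; Z {2,3,5,6,7}->{5,6,7}
Constraint 3 (Z < X) on D(Z)={5,6,7} D(X)={2,3,4,5}: Z {5,6,7}->{}; X {2,3,4,5}->{}
Constraint 4 (U + X = Y) on D(U)={2,3,4,5,6,7} D(X)={} D(Y)={2,4,5}: U {2,3,4,5,6,7}->{}; Y {2,4,5}->{}
So after all 4 constraints: D(Z) = {}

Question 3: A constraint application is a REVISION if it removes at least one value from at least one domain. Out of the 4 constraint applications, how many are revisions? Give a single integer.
Answer: 3

Derivation:
Constraint 1 (X != Z) on D(X)={2,3,4,5,6,7} D(Z)={2,3,5,6,7}: no change => not a revision
Constraint 2 (Y + X = Z) on D(Y)={2,4,5,6,7} D(X)={2,3,4,5,6,7} D(Z)={2,3,5,6,7}: Y {2,4,5,6,7}->{2,4,5}; X {2,3,4,5,6,7}->{2,3,4,5}; Z {2,3,5,6,7}->{5,6,7} => REVISION
Constraint 3 (Z < X) on D(Z)={5,6,7} D(X)={2,3,4,5}: Z {5,6,7}->{}; X {2,3,4,5}->{} => REVISION
Constraint 4 (U + X = Y) on D(U)={2,3,4,5,6,7} D(X)={} D(Y)={2,4,5}: U {2,3,4,5,6,7}->{}; Y {2,4,5}->{} => REVISION
Total revisions = 3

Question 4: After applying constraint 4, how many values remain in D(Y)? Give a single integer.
Constraint 1 (X != Z) on D(X)={2,3,4,5,6,7} D(Z)={2,3,5,6,7}: no change
Constraint 2 (Y + X = Z) on D(Y)={2,4,5,6,7} D(X)={2,3,4,5,6,7} D(Z)={2,3,5,6,7}: Y {2,4,5,6,7}->{2,4,5}; X {2,3,4,5,6,7}->{2,3,4,5}; Z {2,3,5,6,7}->{5,6,7}
Constraint 3 (Z < X) on D(Z)={5,6,7} D(X)={2,3,4,5}: Z {5,6,7}->{}; X {2,3,4,5}->{}
Constraint 4 (U + X = Y) on D(U)={2,3,4,5,6,7} D(X)={} D(Y)={2,4,5}: U {2,3,4,5,6,7}->{}; Y {2,4,5}->{}
So after constraint 4: D(Y)={}, size = 0

Answer: 0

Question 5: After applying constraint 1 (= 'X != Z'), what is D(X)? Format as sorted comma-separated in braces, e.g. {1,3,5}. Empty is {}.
Constraint 1 (X != Z) on D(X)={2,3,4,5,6,7} D(Z)={2,3,5,6,7}: no change
So after constraint 1: D(X) = {2,3,4,5,6,7}

Answer: {2,3,4,5,6,7}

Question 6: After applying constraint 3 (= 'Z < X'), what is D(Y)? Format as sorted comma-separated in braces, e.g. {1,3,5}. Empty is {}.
Constraint 1 (X != Z) on D(X)={2,3,4,5,6,7} D(Z)={2,3,5,6,7}: no change
Constraint 2 (Y + X = Z) on D(Y)={2,4,5,6,7} D(X)={2,3,4,5,6,7} D(Z)={2,3,5,6,7}: Y {2,4,5,6,7}->{2,4,5}; X {2,3,4,5,6,7}->{2,3,4,5}; Z {2,3,5,6,7}->{5,6,7}
Constraint 3 (Z < X) on D(Z)={5,6,7} D(X)={2,3,4,5}: Z {5,6,7}->{}; X {2,3,4,5}->{}
So after constraint 3: D(Y) = {2,4,5}

Answer: {2,4,5}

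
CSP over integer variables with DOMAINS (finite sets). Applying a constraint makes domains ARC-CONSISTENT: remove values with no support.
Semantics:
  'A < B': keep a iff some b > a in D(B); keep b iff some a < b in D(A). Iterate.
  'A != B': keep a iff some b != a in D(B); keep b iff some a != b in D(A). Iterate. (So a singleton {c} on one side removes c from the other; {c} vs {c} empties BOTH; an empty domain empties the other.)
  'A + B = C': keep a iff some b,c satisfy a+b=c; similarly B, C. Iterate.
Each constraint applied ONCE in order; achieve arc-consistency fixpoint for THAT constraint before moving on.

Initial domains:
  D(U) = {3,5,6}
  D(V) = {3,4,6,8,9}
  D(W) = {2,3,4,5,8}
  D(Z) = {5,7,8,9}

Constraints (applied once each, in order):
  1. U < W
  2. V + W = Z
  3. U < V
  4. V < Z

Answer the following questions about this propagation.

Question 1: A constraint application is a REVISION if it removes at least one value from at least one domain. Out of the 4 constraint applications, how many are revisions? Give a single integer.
Answer: 3

Derivation:
Constraint 1 (U < W) on D(U)={3,5,6} D(W)={2,3,4,5,8}: W {2,3,4,5,8}->{4,5,8} => REVISION
Constraint 2 (V + W = Z) on D(V)={3,4,6,8,9} D(W)={4,5,8} D(Z)={5,7,8,9}: V {3,4,6,8,9}->{3,4}; W {4,5,8}->{4,5}; Z {5,7,8,9}->{7,8,9} => REVISION
Constraint 3 (U < V) on D(U)={3,5,6} D(V)={3,4}: U {3,5,6}->{3}; V {3,4}->{4} => REVISION
Constraint 4 (V < Z) on D(V)={4} D(Z)={7,8,9}: no change => not a revision
Total revisions = 3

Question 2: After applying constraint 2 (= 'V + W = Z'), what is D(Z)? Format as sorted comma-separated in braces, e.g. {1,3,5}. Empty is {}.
Constraint 1 (U < W) on D(U)={3,5,6} D(W)={2,3,4,5,8}: W {2,3,4,5,8}->{4,5,8}
Constraint 2 (V + W = Z) on D(V)={3,4,6,8,9} D(W)={4,5,8} D(Z)={5,7,8,9}: V {3,4,6,8,9}->{3,4}; W {4,5,8}->{4,5}; Z {5,7,8,9}->{7,8,9}
So after constraint 2: D(Z) = {7,8,9}

Answer: {7,8,9}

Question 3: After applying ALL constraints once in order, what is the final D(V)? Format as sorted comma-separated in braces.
Answer: {4}

Derivation:
Constraint 1 (U < W) on D(U)={3,5,6} D(W)={2,3,4,5,8}: W {2,3,4,5,8}->{4,5,8}
Constraint 2 (V + W = Z) on D(V)={3,4,6,8,9} D(W)={4,5,8} D(Z)={5,7,8,9}: V {3,4,6,8,9}->{3,4}; W {4,5,8}->{4,5}; Z {5,7,8,9}->{7,8,9}
Constraint 3 (U < V) on D(U)={3,5,6} D(V)={3,4}: U {3,5,6}->{3}; V {3,4}->{4}
Constraint 4 (V < Z) on D(V)={4} D(Z)={7,8,9}: no change
So after all 4 constraints: D(V) = {4}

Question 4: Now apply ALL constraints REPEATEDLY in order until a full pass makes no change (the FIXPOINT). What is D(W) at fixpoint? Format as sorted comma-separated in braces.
Answer: {4,5}

Derivation:
pass 0 (initial): D(W)={2,3,4,5,8}
pass 1: U {3,5,6}->{3}; V {3,4,6,8,9}->{4}; W {2,3,4,5,8}->{4,5}; Z {5,7,8,9}->{7,8,9}
pass 2: Z {7,8,9}->{8,9}
pass 3: no change
Fixpoint after 3 passes: D(W) = {4,5}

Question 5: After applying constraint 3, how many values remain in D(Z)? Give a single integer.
Answer: 3

Derivation:
Constraint 1 (U < W) on D(U)={3,5,6} D(W)={2,3,4,5,8}: W {2,3,4,5,8}->{4,5,8}
Constraint 2 (V + W = Z) on D(V)={3,4,6,8,9} D(W)={4,5,8} D(Z)={5,7,8,9}: V {3,4,6,8,9}->{3,4}; W {4,5,8}->{4,5}; Z {5,7,8,9}->{7,8,9}
Constraint 3 (U < V) on D(U)={3,5,6} D(V)={3,4}: U {3,5,6}->{3}; V {3,4}->{4}
So after constraint 3: D(Z)={7,8,9}, size = 3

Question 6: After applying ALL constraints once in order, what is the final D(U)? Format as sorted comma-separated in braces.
Constraint 1 (U < W) on D(U)={3,5,6} D(W)={2,3,4,5,8}: W {2,3,4,5,8}->{4,5,8}
Constraint 2 (V + W = Z) on D(V)={3,4,6,8,9} D(W)={4,5,8} D(Z)={5,7,8,9}: V {3,4,6,8,9}->{3,4}; W {4,5,8}->{4,5}; Z {5,7,8,9}->{7,8,9}
Constraint 3 (U < V) on D(U)={3,5,6} D(V)={3,4}: U {3,5,6}->{3}; V {3,4}->{4}
Constraint 4 (V < Z) on D(V)={4} D(Z)={7,8,9}: no change
So after all 4 constraints: D(U) = {3}

Answer: {3}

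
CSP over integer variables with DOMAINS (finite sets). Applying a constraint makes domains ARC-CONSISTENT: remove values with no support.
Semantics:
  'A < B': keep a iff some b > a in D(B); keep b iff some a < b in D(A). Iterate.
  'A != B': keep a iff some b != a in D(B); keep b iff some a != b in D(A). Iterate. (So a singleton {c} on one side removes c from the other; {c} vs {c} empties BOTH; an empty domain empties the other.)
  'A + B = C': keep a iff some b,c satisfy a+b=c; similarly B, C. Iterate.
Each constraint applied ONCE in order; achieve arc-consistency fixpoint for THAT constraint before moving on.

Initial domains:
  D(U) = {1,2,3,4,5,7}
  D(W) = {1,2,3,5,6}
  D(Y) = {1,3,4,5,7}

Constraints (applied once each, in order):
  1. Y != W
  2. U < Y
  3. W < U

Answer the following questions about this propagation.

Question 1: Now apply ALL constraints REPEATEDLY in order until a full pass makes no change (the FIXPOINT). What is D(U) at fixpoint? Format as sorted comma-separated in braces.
Answer: {2,3,4,5}

Derivation:
pass 0 (initial): D(U)={1,2,3,4,5,7}
pass 1: U {1,2,3,4,5,7}->{2,3,4,5}; W {1,2,3,5,6}->{1,2,3}; Y {1,3,4,5,7}->{3,4,5,7}
pass 2: no change
Fixpoint after 2 passes: D(U) = {2,3,4,5}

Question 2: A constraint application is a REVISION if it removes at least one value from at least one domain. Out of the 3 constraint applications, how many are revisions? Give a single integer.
Constraint 1 (Y != W) on D(Y)={1,3,4,5,7} D(W)={1,2,3,5,6}: no change => not a revision
Constraint 2 (U < Y) on D(U)={1,2,3,4,5,7} D(Y)={1,3,4,5,7}: U {1,2,3,4,5,7}->{1,2,3,4,5}; Y {1,3,4,5,7}->{3,4,5,7} => REVISION
Constraint 3 (W < U) on D(W)={1,2,3,5,6} D(U)={1,2,3,4,5}: W {1,2,3,5,6}->{1,2,3}; U {1,2,3,4,5}->{2,3,4,5} => REVISION
Total revisions = 2

Answer: 2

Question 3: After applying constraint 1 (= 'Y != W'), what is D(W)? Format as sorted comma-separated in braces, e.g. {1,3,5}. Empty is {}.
Constraint 1 (Y != W) on D(Y)={1,3,4,5,7} D(W)={1,2,3,5,6}: no change
So after constraint 1: D(W) = {1,2,3,5,6}

Answer: {1,2,3,5,6}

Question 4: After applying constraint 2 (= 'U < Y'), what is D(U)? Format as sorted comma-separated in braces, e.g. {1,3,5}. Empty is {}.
Answer: {1,2,3,4,5}

Derivation:
Constraint 1 (Y != W) on D(Y)={1,3,4,5,7} D(W)={1,2,3,5,6}: no change
Constraint 2 (U < Y) on D(U)={1,2,3,4,5,7} D(Y)={1,3,4,5,7}: U {1,2,3,4,5,7}->{1,2,3,4,5}; Y {1,3,4,5,7}->{3,4,5,7}
So after constraint 2: D(U) = {1,2,3,4,5}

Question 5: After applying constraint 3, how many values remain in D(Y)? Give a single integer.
Constraint 1 (Y != W) on D(Y)={1,3,4,5,7} D(W)={1,2,3,5,6}: no change
Constraint 2 (U < Y) on D(U)={1,2,3,4,5,7} D(Y)={1,3,4,5,7}: U {1,2,3,4,5,7}->{1,2,3,4,5}; Y {1,3,4,5,7}->{3,4,5,7}
Constraint 3 (W < U) on D(W)={1,2,3,5,6} D(U)={1,2,3,4,5}: W {1,2,3,5,6}->{1,2,3}; U {1,2,3,4,5}->{2,3,4,5}
So after constraint 3: D(Y)={3,4,5,7}, size = 4

Answer: 4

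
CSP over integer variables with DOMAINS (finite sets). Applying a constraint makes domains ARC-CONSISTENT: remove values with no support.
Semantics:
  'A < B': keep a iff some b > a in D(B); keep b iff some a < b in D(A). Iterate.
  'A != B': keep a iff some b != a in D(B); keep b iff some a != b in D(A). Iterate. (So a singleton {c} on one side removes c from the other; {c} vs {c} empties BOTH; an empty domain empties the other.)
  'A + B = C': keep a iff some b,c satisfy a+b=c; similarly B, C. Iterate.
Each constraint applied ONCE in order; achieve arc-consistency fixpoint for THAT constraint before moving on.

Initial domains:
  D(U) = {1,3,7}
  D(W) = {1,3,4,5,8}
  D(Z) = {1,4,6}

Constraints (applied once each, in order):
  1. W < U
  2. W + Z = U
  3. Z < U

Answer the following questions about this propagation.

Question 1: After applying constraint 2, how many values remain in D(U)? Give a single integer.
Answer: 1

Derivation:
Constraint 1 (W < U) on D(W)={1,3,4,5,8} D(U)={1,3,7}: W {1,3,4,5,8}->{1,3,4,5}; U {1,3,7}->{3,7}
Constraint 2 (W + Z = U) on D(W)={1,3,4,5} D(Z)={1,4,6} D(U)={3,7}: W {1,3,4,5}->{1,3}; Z {1,4,6}->{4,6}; U {3,7}->{7}
So after constraint 2: D(U)={7}, size = 1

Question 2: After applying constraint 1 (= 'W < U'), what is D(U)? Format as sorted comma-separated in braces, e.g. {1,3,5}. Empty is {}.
Constraint 1 (W < U) on D(W)={1,3,4,5,8} D(U)={1,3,7}: W {1,3,4,5,8}->{1,3,4,5}; U {1,3,7}->{3,7}
So after constraint 1: D(U) = {3,7}

Answer: {3,7}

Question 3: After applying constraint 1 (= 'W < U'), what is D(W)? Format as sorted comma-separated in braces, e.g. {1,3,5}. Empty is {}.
Constraint 1 (W < U) on D(W)={1,3,4,5,8} D(U)={1,3,7}: W {1,3,4,5,8}->{1,3,4,5}; U {1,3,7}->{3,7}
So after constraint 1: D(W) = {1,3,4,5}

Answer: {1,3,4,5}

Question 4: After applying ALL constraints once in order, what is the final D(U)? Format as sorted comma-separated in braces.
Answer: {7}

Derivation:
Constraint 1 (W < U) on D(W)={1,3,4,5,8} D(U)={1,3,7}: W {1,3,4,5,8}->{1,3,4,5}; U {1,3,7}->{3,7}
Constraint 2 (W + Z = U) on D(W)={1,3,4,5} D(Z)={1,4,6} D(U)={3,7}: W {1,3,4,5}->{1,3}; Z {1,4,6}->{4,6}; U {3,7}->{7}
Constraint 3 (Z < U) on D(Z)={4,6} D(U)={7}: no change
So after all 3 constraints: D(U) = {7}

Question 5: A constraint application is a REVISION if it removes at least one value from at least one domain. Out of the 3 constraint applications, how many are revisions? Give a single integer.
Constraint 1 (W < U) on D(W)={1,3,4,5,8} D(U)={1,3,7}: W {1,3,4,5,8}->{1,3,4,5}; U {1,3,7}->{3,7} => REVISION
Constraint 2 (W + Z = U) on D(W)={1,3,4,5} D(Z)={1,4,6} D(U)={3,7}: W {1,3,4,5}->{1,3}; Z {1,4,6}->{4,6}; U {3,7}->{7} => REVISION
Constraint 3 (Z < U) on D(Z)={4,6} D(U)={7}: no change => not a revision
Total revisions = 2

Answer: 2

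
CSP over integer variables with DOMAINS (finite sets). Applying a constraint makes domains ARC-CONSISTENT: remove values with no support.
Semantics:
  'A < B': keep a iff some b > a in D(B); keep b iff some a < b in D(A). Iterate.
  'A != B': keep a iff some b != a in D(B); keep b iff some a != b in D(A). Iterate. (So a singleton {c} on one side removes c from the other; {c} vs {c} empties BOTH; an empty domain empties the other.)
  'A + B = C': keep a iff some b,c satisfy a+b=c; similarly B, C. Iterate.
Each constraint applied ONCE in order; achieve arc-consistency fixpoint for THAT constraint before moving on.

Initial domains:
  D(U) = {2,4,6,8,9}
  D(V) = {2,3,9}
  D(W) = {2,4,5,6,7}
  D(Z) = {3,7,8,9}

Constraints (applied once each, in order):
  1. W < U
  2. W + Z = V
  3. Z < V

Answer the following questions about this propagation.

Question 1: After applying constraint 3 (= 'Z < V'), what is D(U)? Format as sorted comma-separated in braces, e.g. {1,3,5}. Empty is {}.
Constraint 1 (W < U) on D(W)={2,4,5,6,7} D(U)={2,4,6,8,9}: U {2,4,6,8,9}->{4,6,8,9}
Constraint 2 (W + Z = V) on D(W)={2,4,5,6,7} D(Z)={3,7,8,9} D(V)={2,3,9}: W {2,4,5,6,7}->{2,6}; Z {3,7,8,9}->{3,7}; V {2,3,9}->{9}
Constraint 3 (Z < V) on D(Z)={3,7} D(V)={9}: no change
So after constraint 3: D(U) = {4,6,8,9}

Answer: {4,6,8,9}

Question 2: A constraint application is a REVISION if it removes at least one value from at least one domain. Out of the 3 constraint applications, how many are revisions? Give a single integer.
Answer: 2

Derivation:
Constraint 1 (W < U) on D(W)={2,4,5,6,7} D(U)={2,4,6,8,9}: U {2,4,6,8,9}->{4,6,8,9} => REVISION
Constraint 2 (W + Z = V) on D(W)={2,4,5,6,7} D(Z)={3,7,8,9} D(V)={2,3,9}: W {2,4,5,6,7}->{2,6}; Z {3,7,8,9}->{3,7}; V {2,3,9}->{9} => REVISION
Constraint 3 (Z < V) on D(Z)={3,7} D(V)={9}: no change => not a revision
Total revisions = 2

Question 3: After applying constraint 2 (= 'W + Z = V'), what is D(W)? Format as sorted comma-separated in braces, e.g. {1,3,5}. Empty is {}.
Constraint 1 (W < U) on D(W)={2,4,5,6,7} D(U)={2,4,6,8,9}: U {2,4,6,8,9}->{4,6,8,9}
Constraint 2 (W + Z = V) on D(W)={2,4,5,6,7} D(Z)={3,7,8,9} D(V)={2,3,9}: W {2,4,5,6,7}->{2,6}; Z {3,7,8,9}->{3,7}; V {2,3,9}->{9}
So after constraint 2: D(W) = {2,6}

Answer: {2,6}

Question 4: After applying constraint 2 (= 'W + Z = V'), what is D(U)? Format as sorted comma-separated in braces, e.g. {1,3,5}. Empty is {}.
Constraint 1 (W < U) on D(W)={2,4,5,6,7} D(U)={2,4,6,8,9}: U {2,4,6,8,9}->{4,6,8,9}
Constraint 2 (W + Z = V) on D(W)={2,4,5,6,7} D(Z)={3,7,8,9} D(V)={2,3,9}: W {2,4,5,6,7}->{2,6}; Z {3,7,8,9}->{3,7}; V {2,3,9}->{9}
So after constraint 2: D(U) = {4,6,8,9}

Answer: {4,6,8,9}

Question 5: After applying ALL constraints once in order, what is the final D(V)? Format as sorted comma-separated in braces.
Answer: {9}

Derivation:
Constraint 1 (W < U) on D(W)={2,4,5,6,7} D(U)={2,4,6,8,9}: U {2,4,6,8,9}->{4,6,8,9}
Constraint 2 (W + Z = V) on D(W)={2,4,5,6,7} D(Z)={3,7,8,9} D(V)={2,3,9}: W {2,4,5,6,7}->{2,6}; Z {3,7,8,9}->{3,7}; V {2,3,9}->{9}
Constraint 3 (Z < V) on D(Z)={3,7} D(V)={9}: no change
So after all 3 constraints: D(V) = {9}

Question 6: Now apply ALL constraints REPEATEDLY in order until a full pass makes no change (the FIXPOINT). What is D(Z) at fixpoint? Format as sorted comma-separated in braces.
pass 0 (initial): D(Z)={3,7,8,9}
pass 1: U {2,4,6,8,9}->{4,6,8,9}; V {2,3,9}->{9}; W {2,4,5,6,7}->{2,6}; Z {3,7,8,9}->{3,7}
pass 2: no change
Fixpoint after 2 passes: D(Z) = {3,7}

Answer: {3,7}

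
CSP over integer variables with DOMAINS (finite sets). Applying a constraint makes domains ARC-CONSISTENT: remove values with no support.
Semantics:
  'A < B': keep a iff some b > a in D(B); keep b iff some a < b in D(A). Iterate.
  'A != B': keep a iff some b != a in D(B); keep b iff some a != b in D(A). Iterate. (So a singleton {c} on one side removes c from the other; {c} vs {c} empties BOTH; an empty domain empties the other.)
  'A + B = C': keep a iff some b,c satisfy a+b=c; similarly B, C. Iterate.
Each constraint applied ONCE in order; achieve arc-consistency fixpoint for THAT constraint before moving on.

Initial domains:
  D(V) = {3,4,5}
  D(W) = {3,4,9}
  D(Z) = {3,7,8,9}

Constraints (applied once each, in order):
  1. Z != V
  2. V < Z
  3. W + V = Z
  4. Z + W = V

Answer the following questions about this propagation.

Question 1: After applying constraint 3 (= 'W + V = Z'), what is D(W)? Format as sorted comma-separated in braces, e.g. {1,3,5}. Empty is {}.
Constraint 1 (Z != V) on D(Z)={3,7,8,9} D(V)={3,4,5}: no change
Constraint 2 (V < Z) on D(V)={3,4,5} D(Z)={3,7,8,9}: Z {3,7,8,9}->{7,8,9}
Constraint 3 (W + V = Z) on D(W)={3,4,9} D(V)={3,4,5} D(Z)={7,8,9}: W {3,4,9}->{3,4}
So after constraint 3: D(W) = {3,4}

Answer: {3,4}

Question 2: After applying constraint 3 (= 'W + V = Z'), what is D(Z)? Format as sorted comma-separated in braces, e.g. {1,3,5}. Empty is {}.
Answer: {7,8,9}

Derivation:
Constraint 1 (Z != V) on D(Z)={3,7,8,9} D(V)={3,4,5}: no change
Constraint 2 (V < Z) on D(V)={3,4,5} D(Z)={3,7,8,9}: Z {3,7,8,9}->{7,8,9}
Constraint 3 (W + V = Z) on D(W)={3,4,9} D(V)={3,4,5} D(Z)={7,8,9}: W {3,4,9}->{3,4}
So after constraint 3: D(Z) = {7,8,9}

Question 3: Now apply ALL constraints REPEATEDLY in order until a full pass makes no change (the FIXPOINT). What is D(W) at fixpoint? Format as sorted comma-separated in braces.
pass 0 (initial): D(W)={3,4,9}
pass 1: V {3,4,5}->{}; W {3,4,9}->{}; Z {3,7,8,9}->{}
pass 2: no change
Fixpoint after 2 passes: D(W) = {}

Answer: {}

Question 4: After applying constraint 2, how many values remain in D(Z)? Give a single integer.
Constraint 1 (Z != V) on D(Z)={3,7,8,9} D(V)={3,4,5}: no change
Constraint 2 (V < Z) on D(V)={3,4,5} D(Z)={3,7,8,9}: Z {3,7,8,9}->{7,8,9}
So after constraint 2: D(Z)={7,8,9}, size = 3

Answer: 3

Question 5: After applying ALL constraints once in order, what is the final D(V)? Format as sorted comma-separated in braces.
Constraint 1 (Z != V) on D(Z)={3,7,8,9} D(V)={3,4,5}: no change
Constraint 2 (V < Z) on D(V)={3,4,5} D(Z)={3,7,8,9}: Z {3,7,8,9}->{7,8,9}
Constraint 3 (W + V = Z) on D(W)={3,4,9} D(V)={3,4,5} D(Z)={7,8,9}: W {3,4,9}->{3,4}
Constraint 4 (Z + W = V) on D(Z)={7,8,9} D(W)={3,4} D(V)={3,4,5}: Z {7,8,9}->{}; W {3,4}->{}; V {3,4,5}->{}
So after all 4 constraints: D(V) = {}

Answer: {}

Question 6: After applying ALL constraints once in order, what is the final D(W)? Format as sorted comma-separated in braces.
Answer: {}

Derivation:
Constraint 1 (Z != V) on D(Z)={3,7,8,9} D(V)={3,4,5}: no change
Constraint 2 (V < Z) on D(V)={3,4,5} D(Z)={3,7,8,9}: Z {3,7,8,9}->{7,8,9}
Constraint 3 (W + V = Z) on D(W)={3,4,9} D(V)={3,4,5} D(Z)={7,8,9}: W {3,4,9}->{3,4}
Constraint 4 (Z + W = V) on D(Z)={7,8,9} D(W)={3,4} D(V)={3,4,5}: Z {7,8,9}->{}; W {3,4}->{}; V {3,4,5}->{}
So after all 4 constraints: D(W) = {}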